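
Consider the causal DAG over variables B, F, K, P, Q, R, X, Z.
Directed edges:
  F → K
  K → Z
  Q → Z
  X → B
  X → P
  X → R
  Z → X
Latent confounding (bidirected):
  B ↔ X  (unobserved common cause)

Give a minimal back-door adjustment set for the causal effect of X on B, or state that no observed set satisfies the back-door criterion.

X→B: no observed back-door set.

desc(X)\{X}={B,P,R}; candidates ⊆ {F,K,Q,Z}.
X↔B: latent back-door arc(s) into X.
size 0: {}; under {} X still reaches {B,F,K,Q,Z} ∋ B.
size 1: {F}, {K}, {Q} …(+1); under {F} X still reaches {B,K,Q,Z} ∋ B.
size 2: {F,K}, {F,Q}, {F,Z} …(+3); under {F,K} X still reaches {B,Q,Z} ∋ B.
X↔B cannot be blocked by any observed set — no back-door set.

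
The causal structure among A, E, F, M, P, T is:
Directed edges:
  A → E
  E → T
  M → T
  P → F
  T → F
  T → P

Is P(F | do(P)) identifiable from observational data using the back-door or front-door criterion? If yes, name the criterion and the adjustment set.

P(F|do(P)): backdoor, adjust for {T}.

desc(P)\{P}={F}; candidates ⊆ {A,E,M,T}.
size 0: {}; under {} P still reaches {A,E,F,M,T} ∋ F.
{T}: P⊥F given {T} in G with P→· removed — back-door holds.
P(F|do(P)) = Σ_{T} P(F|P,T)·P(T).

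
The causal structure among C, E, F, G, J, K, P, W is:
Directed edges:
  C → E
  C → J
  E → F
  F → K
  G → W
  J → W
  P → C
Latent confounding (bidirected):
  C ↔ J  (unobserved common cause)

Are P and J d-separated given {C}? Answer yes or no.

No — P and J are d-connected given {C}.

Bayes-Ball from P | {C} reaches {J,W}.
J ∈ reach(P|{C}) ⇒ P ⊥̸ J | {C}.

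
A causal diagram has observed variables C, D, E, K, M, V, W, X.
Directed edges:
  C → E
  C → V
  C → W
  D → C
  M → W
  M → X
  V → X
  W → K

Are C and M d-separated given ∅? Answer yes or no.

Bayes-Ball from C | ∅ reaches {D,E,K,V,W,X}.
M ∉ reach(C|∅) ⇒ C ⊥ M | ∅.

Yes — C ⊥ M | ∅.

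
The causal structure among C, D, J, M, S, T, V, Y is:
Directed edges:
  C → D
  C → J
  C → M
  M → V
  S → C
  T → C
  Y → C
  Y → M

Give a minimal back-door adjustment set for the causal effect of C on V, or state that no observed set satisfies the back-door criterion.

desc(C)\{C}={D,J,M,V}; candidates ⊆ {S,T,Y}.
size 0: {}; under {} C still reaches {M,S,T,V,Y} ∋ V.
{Y}: C⊥V given {Y} in G with C→· removed — back-door holds.

C→V: minimal back-door set {Y}.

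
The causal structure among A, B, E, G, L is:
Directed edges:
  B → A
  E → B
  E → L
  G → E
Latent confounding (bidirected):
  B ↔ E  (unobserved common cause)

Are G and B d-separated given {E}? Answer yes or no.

Bayes-Ball from G | {E} reaches {A,B}.
B ∈ reach(G|{E}) ⇒ G ⊥̸ B | {E}.

No — G and B are d-connected given {E}.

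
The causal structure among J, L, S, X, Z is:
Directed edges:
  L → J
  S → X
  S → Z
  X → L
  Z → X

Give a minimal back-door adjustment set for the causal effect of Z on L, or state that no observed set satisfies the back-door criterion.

desc(Z)\{Z}={J,L,X}; candidates ⊆ {S}.
size 0: {}; under {} Z still reaches {J,L,S,X} ∋ L.
{S}: Z⊥L given {S} in G with Z→· removed — back-door holds.

Z→L: minimal back-door set {S}.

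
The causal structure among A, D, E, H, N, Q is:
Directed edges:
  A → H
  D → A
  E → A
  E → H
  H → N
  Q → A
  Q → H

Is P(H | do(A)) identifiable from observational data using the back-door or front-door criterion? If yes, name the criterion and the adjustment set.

P(H|do(A)): backdoor, adjust for {E, Q}.

desc(A)\{A}={H,N}; candidates ⊆ {D,E,Q}.
size 0: {}; under {} A still reaches {D,E,H,N,Q} ∋ H.
size 1: {D}, {E}, {Q}; under {D} A still reaches {E,H,N,Q} ∋ H.
{E,Q}: A⊥H given {E,Q} in G with A→· removed — back-door holds.
P(H|do(A)) = Σ_{E,Q} P(H|A,E,Q)·P(E,Q).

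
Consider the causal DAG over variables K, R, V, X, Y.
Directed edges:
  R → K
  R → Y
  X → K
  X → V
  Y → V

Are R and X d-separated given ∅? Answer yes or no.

Yes — R ⊥ X | ∅.

Bayes-Ball from R | ∅ reaches {K,V,Y}.
X ∉ reach(R|∅) ⇒ R ⊥ X | ∅.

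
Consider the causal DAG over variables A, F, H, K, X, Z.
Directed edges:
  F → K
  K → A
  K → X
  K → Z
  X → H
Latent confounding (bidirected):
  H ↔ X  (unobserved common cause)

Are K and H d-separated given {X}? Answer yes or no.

Bayes-Ball from K | {X} reaches {A,F,H,Z}.
H ∈ reach(K|{X}) ⇒ K ⊥̸ H | {X}.

No — K and H are d-connected given {X}.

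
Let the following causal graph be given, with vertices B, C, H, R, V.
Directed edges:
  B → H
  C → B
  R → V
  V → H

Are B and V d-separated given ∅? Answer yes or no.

Bayes-Ball from B | ∅ reaches {C,H}.
V ∉ reach(B|∅) ⇒ B ⊥ V | ∅.

Yes — B ⊥ V | ∅.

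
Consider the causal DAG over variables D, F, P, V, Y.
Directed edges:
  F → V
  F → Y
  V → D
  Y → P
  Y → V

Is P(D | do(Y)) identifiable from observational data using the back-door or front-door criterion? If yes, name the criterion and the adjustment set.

desc(Y)\{Y}={D,P,V}; candidates ⊆ {F}.
size 0: {}; under {} Y still reaches {D,F,V} ∋ D.
{F}: Y⊥D given {F} in G with Y→· removed — back-door holds.
P(D|do(Y)) = Σ_{F} P(D|Y,F)·P(F).

P(D|do(Y)): backdoor, adjust for {F}.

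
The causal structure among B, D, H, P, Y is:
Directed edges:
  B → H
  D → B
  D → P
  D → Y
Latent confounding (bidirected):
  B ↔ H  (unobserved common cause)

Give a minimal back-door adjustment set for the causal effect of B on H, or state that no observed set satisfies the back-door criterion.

B→H: no observed back-door set.

desc(B)\{B}={H}; candidates ⊆ {D,P,Y}.
B↔H: latent back-door arc(s) into B.
size 0: {}; under {} B still reaches {D,H,P,Y} ∋ H.
size 1: {D}, {P}, {Y}; under {D} B still reaches {H} ∋ H.
size 2: {D,P}, {D,Y}, {P,Y}; under {D,P} B still reaches {H} ∋ H.
B↔H cannot be blocked by any observed set — no back-door set.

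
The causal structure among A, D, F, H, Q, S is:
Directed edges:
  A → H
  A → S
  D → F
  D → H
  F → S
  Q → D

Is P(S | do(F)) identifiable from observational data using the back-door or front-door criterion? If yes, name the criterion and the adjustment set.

P(S|do(F)): backdoor, adjust for ∅.

desc(F)\{F}={S}; candidates ⊆ {A,D,H,Q}.
∅: F⊥S given ∅ in G with F→· removed — back-door holds.
P(S|do(F)) = P(S|F) — no adjustment needed.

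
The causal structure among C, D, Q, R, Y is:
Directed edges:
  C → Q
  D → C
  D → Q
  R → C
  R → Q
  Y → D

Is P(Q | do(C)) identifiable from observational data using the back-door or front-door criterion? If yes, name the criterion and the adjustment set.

desc(C)\{C}={Q}; candidates ⊆ {D,R,Y}.
size 0: {}; under {} C still reaches {D,Q,R,Y} ∋ Q.
size 1: {D}, {R}, {Y}; under {D} C still reaches {Q,R} ∋ Q.
{D,R}: C⊥Q given {D,R} in G with C→· removed — back-door holds.
P(Q|do(C)) = Σ_{D,R} P(Q|C,D,R)·P(D,R).

P(Q|do(C)): backdoor, adjust for {D, R}.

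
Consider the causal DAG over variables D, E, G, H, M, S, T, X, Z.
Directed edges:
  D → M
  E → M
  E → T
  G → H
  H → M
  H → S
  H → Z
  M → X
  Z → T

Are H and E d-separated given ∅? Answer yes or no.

Yes — H ⊥ E | ∅.

Bayes-Ball from H | ∅ reaches {G,M,S,T,X,Z}.
E ∉ reach(H|∅) ⇒ H ⊥ E | ∅.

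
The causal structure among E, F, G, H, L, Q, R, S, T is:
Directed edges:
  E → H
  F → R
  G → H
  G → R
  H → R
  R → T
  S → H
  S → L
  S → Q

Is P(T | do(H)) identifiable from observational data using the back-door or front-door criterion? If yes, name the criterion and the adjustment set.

P(T|do(H)): backdoor, adjust for {G}.

desc(H)\{H}={R,T}; candidates ⊆ {E,F,G,L,Q,S}.
size 0: {}; under {} H still reaches {E,G,L,Q,R,S,T} ∋ T.
{G}: H⊥T given {G} in G with H→· removed — back-door holds.
P(T|do(H)) = Σ_{G} P(T|H,G)·P(G).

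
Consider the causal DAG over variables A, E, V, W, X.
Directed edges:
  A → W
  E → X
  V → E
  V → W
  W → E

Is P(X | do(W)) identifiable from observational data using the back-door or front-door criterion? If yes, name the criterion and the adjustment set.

P(X|do(W)): backdoor, adjust for {V}.

desc(W)\{W}={E,X}; candidates ⊆ {A,V}.
size 0: {}; under {} W still reaches {A,E,V,X} ∋ X.
{V}: W⊥X given {V} in G with W→· removed — back-door holds.
P(X|do(W)) = Σ_{V} P(X|W,V)·P(V).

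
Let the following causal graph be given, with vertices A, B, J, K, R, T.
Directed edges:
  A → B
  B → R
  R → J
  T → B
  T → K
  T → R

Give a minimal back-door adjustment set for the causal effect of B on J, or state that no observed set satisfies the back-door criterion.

B→J: minimal back-door set {T}.

desc(B)\{B}={J,R}; candidates ⊆ {A,K,T}.
size 0: {}; under {} B still reaches {A,J,K,R,T} ∋ J.
{T}: B⊥J given {T} in G with B→· removed — back-door holds.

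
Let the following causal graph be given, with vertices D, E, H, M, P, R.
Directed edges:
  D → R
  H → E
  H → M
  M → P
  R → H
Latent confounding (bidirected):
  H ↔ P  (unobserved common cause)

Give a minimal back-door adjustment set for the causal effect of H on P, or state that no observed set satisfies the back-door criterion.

H→P: no observed back-door set.

desc(H)\{H}={E,M,P}; candidates ⊆ {D,R}.
H↔P: latent back-door arc(s) into H.
size 0: {}; under {} H still reaches {D,P,R} ∋ P.
size 1: {D}, {R}; under {D} H still reaches {P,R} ∋ P.
size 2: {D,R}; under {D,R} H still reaches {P} ∋ P.
H↔P cannot be blocked by any observed set — no back-door set.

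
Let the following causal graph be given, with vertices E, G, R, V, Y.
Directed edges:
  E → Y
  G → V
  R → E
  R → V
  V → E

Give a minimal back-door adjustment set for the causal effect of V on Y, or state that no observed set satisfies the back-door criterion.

V→Y: minimal back-door set {R}.

desc(V)\{V}={E,Y}; candidates ⊆ {G,R}.
size 0: {}; under {} V still reaches {E,G,R,Y} ∋ Y.
{R}: V⊥Y given {R} in G with V→· removed — back-door holds.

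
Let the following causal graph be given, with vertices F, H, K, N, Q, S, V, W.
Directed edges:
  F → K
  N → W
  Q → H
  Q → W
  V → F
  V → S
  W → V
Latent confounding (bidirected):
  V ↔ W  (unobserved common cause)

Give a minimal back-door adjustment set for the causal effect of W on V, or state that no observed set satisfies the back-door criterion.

W→V: no observed back-door set.

desc(W)\{W}={F,K,S,V}; candidates ⊆ {H,N,Q}.
W↔V: latent back-door arc(s) into W.
size 0: {}; under {} W still reaches {F,H,K,N,Q,S,V} ∋ V.
size 1: {H}, {N}, {Q}; under {H} W still reaches {F,K,N,Q,S,V} ∋ V.
size 2: {H,N}, {H,Q}, {N,Q}; under {H,N} W still reaches {F,K,Q,S,V} ∋ V.
W↔V cannot be blocked by any observed set — no back-door set.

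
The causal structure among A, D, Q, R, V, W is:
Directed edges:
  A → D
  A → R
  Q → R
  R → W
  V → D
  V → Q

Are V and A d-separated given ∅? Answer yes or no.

Bayes-Ball from V | ∅ reaches {D,Q,R,W}.
A ∉ reach(V|∅) ⇒ V ⊥ A | ∅.

Yes — V ⊥ A | ∅.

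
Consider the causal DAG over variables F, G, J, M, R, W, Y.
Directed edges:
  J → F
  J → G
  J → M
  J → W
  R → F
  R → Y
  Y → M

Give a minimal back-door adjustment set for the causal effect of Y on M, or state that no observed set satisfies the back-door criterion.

desc(Y)\{Y}={M}; candidates ⊆ {F,G,J,R,W}.
∅: Y⊥M given ∅ in G with Y→· removed — back-door holds.

Y→M: minimal back-door set ∅.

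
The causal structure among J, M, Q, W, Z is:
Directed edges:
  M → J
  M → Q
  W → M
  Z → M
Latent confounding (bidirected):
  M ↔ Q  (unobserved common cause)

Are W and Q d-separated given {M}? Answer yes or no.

No — W and Q are d-connected given {M}.

Bayes-Ball from W | {M} reaches {Q,Z}.
Q ∈ reach(W|{M}) ⇒ W ⊥̸ Q | {M}.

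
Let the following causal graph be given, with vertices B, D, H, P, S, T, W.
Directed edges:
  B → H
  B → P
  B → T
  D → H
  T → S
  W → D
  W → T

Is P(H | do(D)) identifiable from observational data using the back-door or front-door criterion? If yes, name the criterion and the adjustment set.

desc(D)\{D}={H}; candidates ⊆ {B,P,S,T,W}.
∅: D⊥H given ∅ in G with D→· removed — back-door holds.
P(H|do(D)) = P(H|D) — no adjustment needed.

P(H|do(D)): backdoor, adjust for ∅.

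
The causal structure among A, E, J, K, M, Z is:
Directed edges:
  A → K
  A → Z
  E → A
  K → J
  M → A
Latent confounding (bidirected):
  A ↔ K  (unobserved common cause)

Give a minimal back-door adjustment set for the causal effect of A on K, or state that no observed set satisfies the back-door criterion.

A→K: no observed back-door set.

desc(A)\{A}={J,K,Z}; candidates ⊆ {E,M}.
A↔K: latent back-door arc(s) into A.
size 0: {}; under {} A still reaches {E,J,K,M} ∋ K.
size 1: {E}, {M}; under {E} A still reaches {J,K,M} ∋ K.
size 2: {E,M}; under {E,M} A still reaches {J,K} ∋ K.
A↔K cannot be blocked by any observed set — no back-door set.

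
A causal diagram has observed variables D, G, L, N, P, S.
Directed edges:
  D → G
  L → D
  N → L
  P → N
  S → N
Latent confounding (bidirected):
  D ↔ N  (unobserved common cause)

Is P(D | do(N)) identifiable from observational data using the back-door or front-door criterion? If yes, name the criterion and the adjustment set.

P(D|do(N)): frontdoor, adjust for {L}.

desc(N)\{N}={D,G,L}; candidates ⊆ {P,S}.
N↔D: latent back-door arc(s) into N.
size 0: {}; under {} N still reaches {D,G,P,S} ∋ D.
size 1: {P}, {S}; under {P} N still reaches {D,G,S} ∋ D.
size 2: {P,S}; under {P,S} N still reaches {D,G} ∋ D.
N↔D cannot be blocked by any observed set — no back-door set.
{L}: (i) intercepts every directed N→D path; (ii) no back-door N→{L}; (iii) {N} blocks every back-door {L}→D. Front-door holds.
P(D|do(N)) = Σ_{L} P(L|N) Σ_{N'} P(D|L,N')P(N').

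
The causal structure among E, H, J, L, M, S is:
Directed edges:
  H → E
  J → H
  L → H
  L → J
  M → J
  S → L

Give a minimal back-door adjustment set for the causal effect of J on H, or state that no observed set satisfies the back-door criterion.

J→H: minimal back-door set {L}.

desc(J)\{J}={E,H}; candidates ⊆ {L,M,S}.
size 0: {}; under {} J still reaches {E,H,L,M,S} ∋ H.
{L}: J⊥H given {L} in G with J→· removed — back-door holds.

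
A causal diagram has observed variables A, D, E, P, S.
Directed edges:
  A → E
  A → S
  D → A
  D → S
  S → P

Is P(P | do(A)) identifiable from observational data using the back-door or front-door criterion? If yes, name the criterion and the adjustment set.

desc(A)\{A}={E,P,S}; candidates ⊆ {D}.
size 0: {}; under {} A still reaches {D,P,S} ∋ P.
{D}: A⊥P given {D} in G with A→· removed — back-door holds.
P(P|do(A)) = Σ_{D} P(P|A,D)·P(D).

P(P|do(A)): backdoor, adjust for {D}.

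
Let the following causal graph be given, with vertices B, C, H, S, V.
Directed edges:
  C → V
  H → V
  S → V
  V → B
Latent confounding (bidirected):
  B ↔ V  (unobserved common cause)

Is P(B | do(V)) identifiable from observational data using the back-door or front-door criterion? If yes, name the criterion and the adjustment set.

P(B|do(V)): not identifiable (no BD/FD set).

desc(V)\{V}={B}; candidates ⊆ {C,H,S}.
V↔B: latent back-door arc(s) into V.
size 0: {}; under {} V still reaches {B,C,H,S} ∋ B.
size 1: {C}, {H}, {S}; under {C} V still reaches {B,H,S} ∋ B.
size 2: {C,H}, {C,S}, {H,S}; under {C,H} V still reaches {B,S} ∋ B.
V↔B cannot be blocked by any observed set — no back-door set.
No mediator lies on a directed V→…→B path.
Neither criterion identifies P(B|do(V)) in this graph.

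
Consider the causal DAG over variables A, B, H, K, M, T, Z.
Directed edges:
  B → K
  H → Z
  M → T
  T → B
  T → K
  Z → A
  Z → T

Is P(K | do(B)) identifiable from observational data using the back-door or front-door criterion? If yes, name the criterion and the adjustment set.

desc(B)\{B}={K}; candidates ⊆ {A,H,M,T,Z}.
size 0: {}; under {} B still reaches {A,H,K,M,T,Z} ∋ K.
{T}: B⊥K given {T} in G with B→· removed — back-door holds.
P(K|do(B)) = Σ_{T} P(K|B,T)·P(T).

P(K|do(B)): backdoor, adjust for {T}.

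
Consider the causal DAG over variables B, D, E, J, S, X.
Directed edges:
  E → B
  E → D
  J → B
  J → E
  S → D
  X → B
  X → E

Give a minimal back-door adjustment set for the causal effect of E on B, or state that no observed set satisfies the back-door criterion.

desc(E)\{E}={B,D}; candidates ⊆ {J,S,X}.
size 0: {}; under {} E still reaches {B,J,X} ∋ B.
size 1: {J}, {S}, {X}; under {J} E still reaches {B,X} ∋ B.
{J,X}: E⊥B given {J,X} in G with E→· removed — back-door holds.

E→B: minimal back-door set {J, X}.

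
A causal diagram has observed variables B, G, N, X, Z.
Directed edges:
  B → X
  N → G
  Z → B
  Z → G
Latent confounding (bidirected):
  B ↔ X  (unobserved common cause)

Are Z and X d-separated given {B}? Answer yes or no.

Bayes-Ball from Z | {B} reaches {G,X}.
X ∈ reach(Z|{B}) ⇒ Z ⊥̸ X | {B}.

No — Z and X are d-connected given {B}.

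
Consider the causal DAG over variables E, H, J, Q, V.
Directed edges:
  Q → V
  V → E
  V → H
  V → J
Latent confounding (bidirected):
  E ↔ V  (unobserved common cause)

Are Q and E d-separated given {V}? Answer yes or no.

Bayes-Ball from Q | {V} reaches {E}.
E ∈ reach(Q|{V}) ⇒ Q ⊥̸ E | {V}.

No — Q and E are d-connected given {V}.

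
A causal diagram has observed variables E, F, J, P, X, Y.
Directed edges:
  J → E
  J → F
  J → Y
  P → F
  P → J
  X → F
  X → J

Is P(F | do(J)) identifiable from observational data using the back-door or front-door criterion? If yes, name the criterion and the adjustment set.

P(F|do(J)): backdoor, adjust for {P, X}.

desc(J)\{J}={E,F,Y}; candidates ⊆ {P,X}.
size 0: {}; under {} J still reaches {F,P,X} ∋ F.
size 1: {P}, {X}; under {P} J still reaches {F,X} ∋ F.
{P,X}: J⊥F given {P,X} in G with J→· removed — back-door holds.
P(F|do(J)) = Σ_{P,X} P(F|J,P,X)·P(P,X).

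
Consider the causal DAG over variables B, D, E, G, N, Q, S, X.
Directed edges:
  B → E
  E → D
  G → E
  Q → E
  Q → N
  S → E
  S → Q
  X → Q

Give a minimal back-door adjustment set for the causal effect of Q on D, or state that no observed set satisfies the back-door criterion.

Q→D: minimal back-door set {S}.

desc(Q)\{Q}={D,E,N}; candidates ⊆ {B,G,S,X}.
size 0: {}; under {} Q still reaches {D,E,S,X} ∋ D.
{S}: Q⊥D given {S} in G with Q→· removed — back-door holds.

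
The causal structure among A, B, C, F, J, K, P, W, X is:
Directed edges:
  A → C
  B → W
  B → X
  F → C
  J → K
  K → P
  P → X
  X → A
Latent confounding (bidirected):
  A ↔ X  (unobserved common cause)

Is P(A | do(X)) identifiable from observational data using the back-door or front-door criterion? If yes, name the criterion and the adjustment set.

desc(X)\{X}={A,C}; candidates ⊆ {B,F,J,K,P,W}.
X↔A: latent back-door arc(s) into X.
size 0: {}; under {} X still reaches {A,B,C,J,K,P,W} ∋ A.
size 1: {B}, {F}, {J} …(+3); under {B} X still reaches {A,C,J,K,P} ∋ A.
size 2: {B,F}, {B,J}, {B,K} …(+12); under {B,F} X still reaches {A,C,J,K,P} ∋ A.
X↔A cannot be blocked by any observed set — no back-door set.
No mediator lies on a directed X→…→A path.
Neither criterion identifies P(A|do(X)) in this graph.

P(A|do(X)): not identifiable (no BD/FD set).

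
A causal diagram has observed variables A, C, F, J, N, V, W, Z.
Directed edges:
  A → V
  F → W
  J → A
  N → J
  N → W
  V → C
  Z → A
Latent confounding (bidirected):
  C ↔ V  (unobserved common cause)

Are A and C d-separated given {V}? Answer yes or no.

Bayes-Ball from A | {V} reaches {C,J,N,W,Z}.
C ∈ reach(A|{V}) ⇒ A ⊥̸ C | {V}.

No — A and C are d-connected given {V}.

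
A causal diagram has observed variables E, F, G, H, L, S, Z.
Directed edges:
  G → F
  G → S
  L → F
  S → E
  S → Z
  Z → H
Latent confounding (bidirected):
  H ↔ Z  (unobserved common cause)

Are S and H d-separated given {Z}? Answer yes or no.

No — S and H are d-connected given {Z}.

Bayes-Ball from S | {Z} reaches {E,F,G,H}.
H ∈ reach(S|{Z}) ⇒ S ⊥̸ H | {Z}.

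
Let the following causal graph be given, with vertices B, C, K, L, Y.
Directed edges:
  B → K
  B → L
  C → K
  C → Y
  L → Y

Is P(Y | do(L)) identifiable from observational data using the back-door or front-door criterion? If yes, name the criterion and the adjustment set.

P(Y|do(L)): backdoor, adjust for ∅.

desc(L)\{L}={Y}; candidates ⊆ {B,C,K}.
∅: L⊥Y given ∅ in G with L→· removed — back-door holds.
P(Y|do(L)) = P(Y|L) — no adjustment needed.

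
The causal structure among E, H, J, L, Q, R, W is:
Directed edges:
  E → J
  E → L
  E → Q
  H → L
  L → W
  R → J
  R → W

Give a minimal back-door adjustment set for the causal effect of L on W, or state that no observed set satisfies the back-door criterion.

L→W: minimal back-door set ∅.

desc(L)\{L}={W}; candidates ⊆ {E,H,J,Q,R}.
∅: L⊥W given ∅ in G with L→· removed — back-door holds.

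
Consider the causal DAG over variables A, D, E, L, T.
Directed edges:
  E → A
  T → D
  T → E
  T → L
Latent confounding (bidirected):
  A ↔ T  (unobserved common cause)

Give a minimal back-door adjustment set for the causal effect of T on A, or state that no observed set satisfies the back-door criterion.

T→A: no observed back-door set.

desc(T)\{T}={A,D,E,L}; candidates ⊆ {—}.
T↔A: latent back-door arc(s) into T.
size 0: {}; under {} T still reaches {A} ∋ A.
T↔A cannot be blocked by any observed set — no back-door set.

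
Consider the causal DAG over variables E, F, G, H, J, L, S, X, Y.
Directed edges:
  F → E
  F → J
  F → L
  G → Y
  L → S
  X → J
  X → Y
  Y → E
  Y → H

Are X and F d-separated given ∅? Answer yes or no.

Bayes-Ball from X | ∅ reaches {E,H,J,Y}.
F ∉ reach(X|∅) ⇒ X ⊥ F | ∅.

Yes — X ⊥ F | ∅.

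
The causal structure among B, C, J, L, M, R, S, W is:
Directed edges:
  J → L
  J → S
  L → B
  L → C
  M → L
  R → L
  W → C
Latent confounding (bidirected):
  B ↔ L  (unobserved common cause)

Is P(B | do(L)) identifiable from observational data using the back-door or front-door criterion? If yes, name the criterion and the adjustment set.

P(B|do(L)): not identifiable (no BD/FD set).

desc(L)\{L}={B,C}; candidates ⊆ {J,M,R,S,W}.
L↔B: latent back-door arc(s) into L.
size 0: {}; under {} L still reaches {B,J,M,R,S} ∋ B.
size 1: {J}, {M}, {R} …(+2); under {J} L still reaches {B,M,R} ∋ B.
size 2: {J,M}, {J,R}, {J,S} …(+7); under {J,M} L still reaches {B,R} ∋ B.
L↔B cannot be blocked by any observed set — no back-door set.
No mediator lies on a directed L→…→B path.
Neither criterion identifies P(B|do(L)) in this graph.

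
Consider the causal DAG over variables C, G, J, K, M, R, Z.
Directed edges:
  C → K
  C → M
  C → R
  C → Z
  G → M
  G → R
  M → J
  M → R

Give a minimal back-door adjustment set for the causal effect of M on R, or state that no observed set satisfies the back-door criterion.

M→R: minimal back-door set {C, G}.

desc(M)\{M}={J,R}; candidates ⊆ {C,G,K,Z}.
size 0: {}; under {} M still reaches {C,G,K,R,Z} ∋ R.
size 1: {C}, {G}, {K} …(+1); under {C} M still reaches {G,R} ∋ R.
{C,G}: M⊥R given {C,G} in G with M→· removed — back-door holds.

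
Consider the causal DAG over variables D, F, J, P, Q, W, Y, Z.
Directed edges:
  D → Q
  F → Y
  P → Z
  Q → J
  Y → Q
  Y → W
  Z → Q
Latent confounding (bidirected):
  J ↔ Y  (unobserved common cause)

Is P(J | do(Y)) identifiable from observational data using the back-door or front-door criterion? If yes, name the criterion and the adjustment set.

P(J|do(Y)): frontdoor, adjust for {Q}.

desc(Y)\{Y}={J,Q,W}; candidates ⊆ {D,F,P,Z}.
Y↔J: latent back-door arc(s) into Y.
size 0: {}; under {} Y still reaches {F,J} ∋ J.
size 1: {D}, {F}, {P} …(+1); under {D} Y still reaches {F,J} ∋ J.
size 2: {D,F}, {D,P}, {D,Z} …(+3); under {D,F} Y still reaches {J} ∋ J.
Y↔J cannot be blocked by any observed set — no back-door set.
{Q}: (i) intercepts every directed Y→J path; (ii) no back-door Y→{Q}; (iii) {Y} blocks every back-door {Q}→J. Front-door holds.
P(J|do(Y)) = Σ_{Q} P(Q|Y) Σ_{Y'} P(J|Q,Y')P(Y').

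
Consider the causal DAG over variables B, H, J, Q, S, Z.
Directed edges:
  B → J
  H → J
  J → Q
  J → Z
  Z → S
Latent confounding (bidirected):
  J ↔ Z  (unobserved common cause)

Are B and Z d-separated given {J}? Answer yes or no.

No — B and Z are d-connected given {J}.

Bayes-Ball from B | {J} reaches {H,S,Z}.
Z ∈ reach(B|{J}) ⇒ B ⊥̸ Z | {J}.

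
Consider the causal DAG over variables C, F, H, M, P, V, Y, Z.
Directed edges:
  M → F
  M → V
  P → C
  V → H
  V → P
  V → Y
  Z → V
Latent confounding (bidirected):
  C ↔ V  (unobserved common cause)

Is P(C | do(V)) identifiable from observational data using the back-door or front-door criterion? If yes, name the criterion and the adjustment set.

P(C|do(V)): frontdoor, adjust for {P}.

desc(V)\{V}={C,H,P,Y}; candidates ⊆ {F,M,Z}.
V↔C: latent back-door arc(s) into V.
size 0: {}; under {} V still reaches {C,F,M,Z} ∋ C.
size 1: {F}, {M}, {Z}; under {F} V still reaches {C,M,Z} ∋ C.
size 2: {F,M}, {F,Z}, {M,Z}; under {F,M} V still reaches {C,Z} ∋ C.
V↔C cannot be blocked by any observed set — no back-door set.
{P}: (i) intercepts every directed V→C path; (ii) no back-door V→{P}; (iii) {V} blocks every back-door {P}→C. Front-door holds.
P(C|do(V)) = Σ_{P} P(P|V) Σ_{V'} P(C|P,V')P(V').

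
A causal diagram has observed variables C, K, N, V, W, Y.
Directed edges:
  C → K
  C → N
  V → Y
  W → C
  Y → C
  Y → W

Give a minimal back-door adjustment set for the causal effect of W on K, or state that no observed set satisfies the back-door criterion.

W→K: minimal back-door set {Y}.

desc(W)\{W}={C,K,N}; candidates ⊆ {V,Y}.
size 0: {}; under {} W still reaches {C,K,N,V,Y} ∋ K.
{Y}: W⊥K given {Y} in G with W→· removed — back-door holds.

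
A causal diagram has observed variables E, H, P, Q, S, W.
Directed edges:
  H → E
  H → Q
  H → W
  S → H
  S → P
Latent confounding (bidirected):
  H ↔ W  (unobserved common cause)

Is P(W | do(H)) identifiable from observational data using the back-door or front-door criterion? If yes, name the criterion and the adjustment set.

desc(H)\{H}={E,Q,W}; candidates ⊆ {P,S}.
H↔W: latent back-door arc(s) into H.
size 0: {}; under {} H still reaches {P,S,W} ∋ W.
size 1: {P}, {S}; under {P} H still reaches {S,W} ∋ W.
size 2: {P,S}; under {P,S} H still reaches {W} ∋ W.
H↔W cannot be blocked by any observed set — no back-door set.
No mediator lies on a directed H→…→W path.
Neither criterion identifies P(W|do(H)) in this graph.

P(W|do(H)): not identifiable (no BD/FD set).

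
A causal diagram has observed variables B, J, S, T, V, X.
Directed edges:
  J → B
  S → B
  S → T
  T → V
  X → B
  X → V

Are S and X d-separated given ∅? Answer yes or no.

Yes — S ⊥ X | ∅.

Bayes-Ball from S | ∅ reaches {B,T,V}.
X ∉ reach(S|∅) ⇒ S ⊥ X | ∅.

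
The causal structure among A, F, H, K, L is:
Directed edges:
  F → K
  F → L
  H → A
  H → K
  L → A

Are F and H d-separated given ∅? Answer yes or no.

Yes — F ⊥ H | ∅.

Bayes-Ball from F | ∅ reaches {A,K,L}.
H ∉ reach(F|∅) ⇒ F ⊥ H | ∅.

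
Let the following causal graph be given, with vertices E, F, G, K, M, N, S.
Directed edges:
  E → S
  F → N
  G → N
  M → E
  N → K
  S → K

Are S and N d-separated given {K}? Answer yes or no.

Bayes-Ball from S | {K} reaches {E,F,G,M,N}.
N ∈ reach(S|{K}) ⇒ S ⊥̸ N | {K}.

No — S and N are d-connected given {K}.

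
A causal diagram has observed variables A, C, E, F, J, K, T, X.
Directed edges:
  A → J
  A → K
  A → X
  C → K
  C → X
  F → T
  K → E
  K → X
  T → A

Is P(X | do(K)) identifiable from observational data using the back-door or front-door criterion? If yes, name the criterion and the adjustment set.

desc(K)\{K}={E,X}; candidates ⊆ {A,C,F,J,T}.
size 0: {}; under {} K still reaches {A,C,F,J,T,X} ∋ X.
size 1: {A}, {C}, {F} …(+2); under {A} K still reaches {C,X} ∋ X.
{A,C}: K⊥X given {A,C} in G with K→· removed — back-door holds.
P(X|do(K)) = Σ_{A,C} P(X|K,A,C)·P(A,C).

P(X|do(K)): backdoor, adjust for {A, C}.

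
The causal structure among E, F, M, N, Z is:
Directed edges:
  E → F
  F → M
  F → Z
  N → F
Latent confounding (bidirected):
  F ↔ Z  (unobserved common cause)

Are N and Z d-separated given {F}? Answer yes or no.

No — N and Z are d-connected given {F}.

Bayes-Ball from N | {F} reaches {E,Z}.
Z ∈ reach(N|{F}) ⇒ N ⊥̸ Z | {F}.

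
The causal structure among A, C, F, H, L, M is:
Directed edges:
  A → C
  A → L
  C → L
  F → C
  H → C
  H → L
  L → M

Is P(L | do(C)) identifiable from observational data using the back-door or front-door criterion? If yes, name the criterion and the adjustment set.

desc(C)\{C}={L,M}; candidates ⊆ {A,F,H}.
size 0: {}; under {} C still reaches {A,F,H,L,M} ∋ L.
size 1: {A}, {F}, {H}; under {A} C still reaches {F,H,L,M} ∋ L.
{A,H}: C⊥L given {A,H} in G with C→· removed — back-door holds.
P(L|do(C)) = Σ_{A,H} P(L|C,A,H)·P(A,H).

P(L|do(C)): backdoor, adjust for {A, H}.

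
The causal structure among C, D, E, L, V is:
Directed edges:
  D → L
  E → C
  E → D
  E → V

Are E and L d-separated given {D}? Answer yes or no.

Yes — E ⊥ L | {D}.

Bayes-Ball from E | {D} reaches {C,V}.
L ∉ reach(E|{D}) ⇒ E ⊥ L | {D}.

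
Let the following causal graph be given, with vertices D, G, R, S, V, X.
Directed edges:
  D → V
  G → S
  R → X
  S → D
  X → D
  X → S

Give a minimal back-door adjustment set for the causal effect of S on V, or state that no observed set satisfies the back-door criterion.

desc(S)\{S}={D,V}; candidates ⊆ {G,R,X}.
size 0: {}; under {} S still reaches {D,G,R,V,X} ∋ V.
{X}: S⊥V given {X} in G with S→· removed — back-door holds.

S→V: minimal back-door set {X}.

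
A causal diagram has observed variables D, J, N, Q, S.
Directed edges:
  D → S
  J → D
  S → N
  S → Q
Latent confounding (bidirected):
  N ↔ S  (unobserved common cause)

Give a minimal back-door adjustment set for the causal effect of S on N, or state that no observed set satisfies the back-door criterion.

desc(S)\{S}={N,Q}; candidates ⊆ {D,J}.
S↔N: latent back-door arc(s) into S.
size 0: {}; under {} S still reaches {D,J,N} ∋ N.
size 1: {D}, {J}; under {D} S still reaches {N} ∋ N.
size 2: {D,J}; under {D,J} S still reaches {N} ∋ N.
S↔N cannot be blocked by any observed set — no back-door set.

S→N: no observed back-door set.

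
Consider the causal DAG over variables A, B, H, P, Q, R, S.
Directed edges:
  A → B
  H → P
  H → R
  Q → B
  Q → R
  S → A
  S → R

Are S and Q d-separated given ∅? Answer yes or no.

Yes — S ⊥ Q | ∅.

Bayes-Ball from S | ∅ reaches {A,B,R}.
Q ∉ reach(S|∅) ⇒ S ⊥ Q | ∅.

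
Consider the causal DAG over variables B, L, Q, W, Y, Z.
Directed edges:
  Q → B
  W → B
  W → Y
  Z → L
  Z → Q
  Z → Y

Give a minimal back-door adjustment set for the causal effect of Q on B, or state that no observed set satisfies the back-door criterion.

Q→B: minimal back-door set ∅.

desc(Q)\{Q}={B}; candidates ⊆ {L,W,Y,Z}.
∅: Q⊥B given ∅ in G with Q→· removed — back-door holds.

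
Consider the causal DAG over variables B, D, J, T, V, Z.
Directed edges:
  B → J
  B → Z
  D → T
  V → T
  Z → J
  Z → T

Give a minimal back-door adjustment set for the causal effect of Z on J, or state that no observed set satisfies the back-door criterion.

desc(Z)\{Z}={J,T}; candidates ⊆ {B,D,V}.
size 0: {}; under {} Z still reaches {B,J} ∋ J.
{B}: Z⊥J given {B} in G with Z→· removed — back-door holds.

Z→J: minimal back-door set {B}.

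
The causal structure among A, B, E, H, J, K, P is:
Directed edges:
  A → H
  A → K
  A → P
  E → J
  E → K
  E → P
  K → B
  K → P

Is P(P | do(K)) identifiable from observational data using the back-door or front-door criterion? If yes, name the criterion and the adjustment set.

desc(K)\{K}={B,P}; candidates ⊆ {A,E,H,J}.
size 0: {}; under {} K still reaches {A,E,H,J,P} ∋ P.
size 1: {A}, {E}, {H} …(+1); under {A} K still reaches {E,J,P} ∋ P.
{A,E}: K⊥P given {A,E} in G with K→· removed — back-door holds.
P(P|do(K)) = Σ_{A,E} P(P|K,A,E)·P(A,E).

P(P|do(K)): backdoor, adjust for {A, E}.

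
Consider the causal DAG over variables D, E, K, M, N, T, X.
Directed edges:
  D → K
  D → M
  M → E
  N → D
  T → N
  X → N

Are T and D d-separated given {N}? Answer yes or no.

Bayes-Ball from T | {N} reaches {X}.
D ∉ reach(T|{N}) ⇒ T ⊥ D | {N}.

Yes — T ⊥ D | {N}.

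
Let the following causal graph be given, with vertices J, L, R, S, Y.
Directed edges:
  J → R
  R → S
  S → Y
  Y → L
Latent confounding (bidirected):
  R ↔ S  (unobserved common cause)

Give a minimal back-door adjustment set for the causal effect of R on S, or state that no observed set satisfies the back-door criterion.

desc(R)\{R}={L,S,Y}; candidates ⊆ {J}.
R↔S: latent back-door arc(s) into R.
size 0: {}; under {} R still reaches {J,L,S,Y} ∋ S.
size 1: {J}; under {J} R still reaches {L,S,Y} ∋ S.
R↔S cannot be blocked by any observed set — no back-door set.

R→S: no observed back-door set.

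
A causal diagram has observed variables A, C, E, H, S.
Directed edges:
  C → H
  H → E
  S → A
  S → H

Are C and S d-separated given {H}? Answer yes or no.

Bayes-Ball from C | {H} reaches {A,S}.
S ∈ reach(C|{H}) ⇒ C ⊥̸ S | {H}.

No — C and S are d-connected given {H}.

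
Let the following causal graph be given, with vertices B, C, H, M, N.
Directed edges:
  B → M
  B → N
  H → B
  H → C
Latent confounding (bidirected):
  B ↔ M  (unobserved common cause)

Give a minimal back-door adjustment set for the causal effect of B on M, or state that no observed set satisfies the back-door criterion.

B→M: no observed back-door set.

desc(B)\{B}={M,N}; candidates ⊆ {C,H}.
B↔M: latent back-door arc(s) into B.
size 0: {}; under {} B still reaches {C,H,M} ∋ M.
size 1: {C}, {H}; under {C} B still reaches {H,M} ∋ M.
size 2: {C,H}; under {C,H} B still reaches {M} ∋ M.
B↔M cannot be blocked by any observed set — no back-door set.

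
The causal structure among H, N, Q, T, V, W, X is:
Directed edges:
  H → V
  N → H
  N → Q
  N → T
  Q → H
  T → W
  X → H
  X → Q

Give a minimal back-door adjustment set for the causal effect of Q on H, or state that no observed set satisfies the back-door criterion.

desc(Q)\{Q}={H,V}; candidates ⊆ {N,T,W,X}.
size 0: {}; under {} Q still reaches {H,N,T,V,W,X} ∋ H.
size 1: {N}, {T}, {W} …(+1); under {N} Q still reaches {H,V,X} ∋ H.
{N,X}: Q⊥H given {N,X} in G with Q→· removed — back-door holds.

Q→H: minimal back-door set {N, X}.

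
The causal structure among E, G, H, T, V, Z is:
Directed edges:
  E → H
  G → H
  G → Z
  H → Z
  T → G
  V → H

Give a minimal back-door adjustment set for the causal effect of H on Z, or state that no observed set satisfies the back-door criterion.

H→Z: minimal back-door set {G}.

desc(H)\{H}={Z}; candidates ⊆ {E,G,T,V}.
size 0: {}; under {} H still reaches {E,G,T,V,Z} ∋ Z.
{G}: H⊥Z given {G} in G with H→· removed — back-door holds.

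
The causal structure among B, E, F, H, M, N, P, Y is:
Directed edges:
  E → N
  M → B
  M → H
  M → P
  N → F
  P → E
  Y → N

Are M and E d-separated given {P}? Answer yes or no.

Yes — M ⊥ E | {P}.

Bayes-Ball from M | {P} reaches {B,H}.
E ∉ reach(M|{P}) ⇒ M ⊥ E | {P}.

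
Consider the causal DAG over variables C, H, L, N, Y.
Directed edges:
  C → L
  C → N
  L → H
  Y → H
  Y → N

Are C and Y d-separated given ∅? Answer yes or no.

Bayes-Ball from C | ∅ reaches {H,L,N}.
Y ∉ reach(C|∅) ⇒ C ⊥ Y | ∅.

Yes — C ⊥ Y | ∅.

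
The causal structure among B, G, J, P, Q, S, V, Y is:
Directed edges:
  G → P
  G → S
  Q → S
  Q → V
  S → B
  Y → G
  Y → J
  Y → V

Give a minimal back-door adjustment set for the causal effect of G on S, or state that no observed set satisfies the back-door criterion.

G→S: minimal back-door set ∅.

desc(G)\{G}={B,P,S}; candidates ⊆ {J,Q,V,Y}.
∅: G⊥S given ∅ in G with G→· removed — back-door holds.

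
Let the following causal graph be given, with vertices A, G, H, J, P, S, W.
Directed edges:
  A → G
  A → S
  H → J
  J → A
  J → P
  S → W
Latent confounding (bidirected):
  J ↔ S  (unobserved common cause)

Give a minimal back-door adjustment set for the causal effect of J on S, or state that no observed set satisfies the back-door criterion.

J→S: no observed back-door set.

desc(J)\{J}={A,G,P,S,W}; candidates ⊆ {H}.
J↔S: latent back-door arc(s) into J.
size 0: {}; under {} J still reaches {H,S,W} ∋ S.
size 1: {H}; under {H} J still reaches {S,W} ∋ S.
J↔S cannot be blocked by any observed set — no back-door set.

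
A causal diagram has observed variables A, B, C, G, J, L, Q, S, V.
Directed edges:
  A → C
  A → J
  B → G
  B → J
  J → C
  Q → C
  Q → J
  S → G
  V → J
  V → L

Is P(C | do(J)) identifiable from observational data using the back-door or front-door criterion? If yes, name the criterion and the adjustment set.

P(C|do(J)): backdoor, adjust for {A, Q}.

desc(J)\{J}={C}; candidates ⊆ {A,B,G,L,Q,S,V}.
size 0: {}; under {} J still reaches {A,B,C,G,L,Q,V} ∋ C.
size 1: {A}, {B}, {G} …(+4); under {A} J still reaches {B,C,G,L,Q,V} ∋ C.
{A,Q}: J⊥C given {A,Q} in G with J→· removed — back-door holds.
P(C|do(J)) = Σ_{A,Q} P(C|J,A,Q)·P(A,Q).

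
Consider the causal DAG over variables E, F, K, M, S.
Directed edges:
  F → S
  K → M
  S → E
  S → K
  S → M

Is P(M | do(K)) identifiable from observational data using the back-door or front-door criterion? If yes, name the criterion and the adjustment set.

P(M|do(K)): backdoor, adjust for {S}.

desc(K)\{K}={M}; candidates ⊆ {E,F,S}.
size 0: {}; under {} K still reaches {E,F,M,S} ∋ M.
{S}: K⊥M given {S} in G with K→· removed — back-door holds.
P(M|do(K)) = Σ_{S} P(M|K,S)·P(S).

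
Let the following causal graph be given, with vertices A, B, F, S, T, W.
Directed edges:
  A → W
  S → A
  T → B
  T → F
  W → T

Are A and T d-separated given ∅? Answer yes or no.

No — A and T are d-connected given ∅.

Bayes-Ball from A | ∅ reaches {B,F,S,T,W}.
T ∈ reach(A|∅) ⇒ A ⊥̸ T | ∅.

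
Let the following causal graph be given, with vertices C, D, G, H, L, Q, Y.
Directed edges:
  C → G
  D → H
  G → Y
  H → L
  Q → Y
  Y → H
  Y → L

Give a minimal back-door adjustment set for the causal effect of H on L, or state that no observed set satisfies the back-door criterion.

H→L: minimal back-door set {Y}.

desc(H)\{H}={L}; candidates ⊆ {C,D,G,Q,Y}.
size 0: {}; under {} H still reaches {C,D,G,L,Q,Y} ∋ L.
{Y}: H⊥L given {Y} in G with H→· removed — back-door holds.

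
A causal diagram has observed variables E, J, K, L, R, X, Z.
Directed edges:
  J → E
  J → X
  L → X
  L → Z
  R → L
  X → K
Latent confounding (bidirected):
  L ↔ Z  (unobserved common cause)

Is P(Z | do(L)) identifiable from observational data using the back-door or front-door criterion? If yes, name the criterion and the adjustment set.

desc(L)\{L}={K,X,Z}; candidates ⊆ {E,J,R}.
L↔Z: latent back-door arc(s) into L.
size 0: {}; under {} L still reaches {R,Z} ∋ Z.
size 1: {E}, {J}, {R}; under {E} L still reaches {R,Z} ∋ Z.
size 2: {E,J}, {E,R}, {J,R}; under {E,J} L still reaches {R,Z} ∋ Z.
L↔Z cannot be blocked by any observed set — no back-door set.
No mediator lies on a directed L→…→Z path.
Neither criterion identifies P(Z|do(L)) in this graph.

P(Z|do(L)): not identifiable (no BD/FD set).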